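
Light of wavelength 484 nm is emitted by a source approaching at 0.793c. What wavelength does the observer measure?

β = 0.793
Wavelength Doppler factor = √(0.207/1.793) = √(0.11545) = 0.3398
λ_obs = 484 × 0.3398 = 164.5 nm (blueshift)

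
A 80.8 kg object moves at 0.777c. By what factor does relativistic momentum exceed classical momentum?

p_rel = γmv, p_class = mv
Ratio = γ = 1/√(1 - 0.777²) = 1.589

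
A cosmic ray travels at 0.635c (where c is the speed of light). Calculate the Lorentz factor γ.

v/c = 0.635, so (v/c)² = 0.403225
1 - (v/c)² = 0.596775
γ = 1/√(0.596775) = 1.294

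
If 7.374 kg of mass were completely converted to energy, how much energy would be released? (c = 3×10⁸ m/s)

Using E = mc²:
c² = (3×10⁸)² = 9×10¹⁶ m²/s²
E = 7.374 × 9×10¹⁶ = 6.637×10¹⁷ J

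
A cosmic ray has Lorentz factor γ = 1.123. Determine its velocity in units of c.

From γ = 1/√(1 - v²/c²):
1/γ² = 1/1.123² = 0.79294
v²/c² = 1 - 0.79294 = 0.20706
v/c = √(0.20706) = 0.4550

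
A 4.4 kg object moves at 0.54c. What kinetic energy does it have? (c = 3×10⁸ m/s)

γ = 1/√(1 - 0.54²) = 1.18812
γ - 1 = 0.18812
KE = (γ-1)mc² = 0.18812 × 4.4 × (3×10⁸)² = 7.450×10¹⁶ J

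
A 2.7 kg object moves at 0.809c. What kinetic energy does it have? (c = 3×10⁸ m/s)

γ = 1/√(1 - 0.809²) = 1.7012
γ - 1 = 0.7012
KE = (γ-1)mc² = 0.7012 × 2.7 × (3×10⁸)² = 1.704×10¹⁷ J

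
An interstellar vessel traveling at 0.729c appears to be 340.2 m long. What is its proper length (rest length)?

Contracted length L = 340.2 m
γ = 1/√(1 - 0.729²) = 1.461
L₀ = γL = 1.461 × 340.2 = 497.0 m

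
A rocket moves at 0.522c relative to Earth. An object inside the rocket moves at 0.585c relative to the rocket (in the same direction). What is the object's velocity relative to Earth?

u = (u' + v)/(1 + u'v/c²)
Numerator: 0.585 + 0.522 = 1.107
Denominator: 1 + 0.30537 = 1.30537
u = 1.107/1.30537 = 0.8480c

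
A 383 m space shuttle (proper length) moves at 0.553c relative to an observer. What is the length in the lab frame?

Proper length L₀ = 383 m
γ = 1/√(1 - 0.553²) = 1.2002
L = L₀/γ = 383/1.2002 = 319.1 m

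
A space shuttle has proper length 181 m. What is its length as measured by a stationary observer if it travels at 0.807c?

Proper length L₀ = 181 m
γ = 1/√(1 - 0.807²) = 1.693
L = L₀/γ = 181/1.693 = 106.9 m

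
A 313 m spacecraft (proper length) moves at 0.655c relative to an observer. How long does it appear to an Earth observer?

Proper length L₀ = 313 m
γ = 1/√(1 - 0.655²) = 1.3234
L = L₀/γ = 313/1.3234 = 236.5 m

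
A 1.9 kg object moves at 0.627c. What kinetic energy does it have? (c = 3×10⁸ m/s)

γ = 1/√(1 - 0.627²) = 1.2837
γ - 1 = 0.2837
KE = (γ-1)mc² = 0.2837 × 1.9 × (3×10⁸)² = 4.851×10¹⁶ J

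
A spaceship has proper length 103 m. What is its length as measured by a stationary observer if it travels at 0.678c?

Proper length L₀ = 103 m
γ = 1/√(1 - 0.678²) = 1.3604
L = L₀/γ = 103/1.3604 = 75.71 m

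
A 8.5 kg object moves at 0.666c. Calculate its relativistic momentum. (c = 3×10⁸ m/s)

γ = 1/√(1 - 0.666²) = 1.341
v = 0.666 × 3×10⁸ = 1.998×10⁸ m/s
p = γmv = 1.341 × 8.5 × 1.998×10⁸ = 2.277×10⁹ kg·m/s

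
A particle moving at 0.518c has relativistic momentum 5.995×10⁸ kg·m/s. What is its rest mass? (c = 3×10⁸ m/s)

γ = 1/√(1 - 0.518²) = 1.169
v = 0.518 × 3×10⁸ = 1.554×10⁸ m/s
m = p/(γv) = 5.995×10⁸/(1.169 × 1.554×10⁸) = 3.300 kg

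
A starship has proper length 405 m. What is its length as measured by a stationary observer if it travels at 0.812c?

Proper length L₀ = 405 m
γ = 1/√(1 - 0.812²) = 1.713
L = L₀/γ = 405/1.713 = 236.4 m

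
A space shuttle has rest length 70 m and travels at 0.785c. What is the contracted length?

Proper length L₀ = 70 m
γ = 1/√(1 - 0.785²) = 1.61422
L = L₀/γ = 70/1.61422 = 43.36 m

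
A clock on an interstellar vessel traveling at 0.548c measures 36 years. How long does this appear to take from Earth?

Proper time Δt₀ = 36 years
γ = 1/√(1 - 0.548²) = 1.1955
Δt = γΔt₀ = 1.1955 × 36 = 43.04 years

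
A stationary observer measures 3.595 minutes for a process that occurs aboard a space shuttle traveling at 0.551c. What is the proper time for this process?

Dilated time Δt = 3.595 minutes
γ = 1/√(1 - 0.551²) = 1.1983
Δt₀ = Δt/γ = 3.595/1.1983 = 3.000 minutes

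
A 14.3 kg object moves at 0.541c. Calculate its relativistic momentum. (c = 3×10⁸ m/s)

γ = 1/√(1 - 0.541²) = 1.189
v = 0.541 × 3×10⁸ = 1.623×10⁸ m/s
p = γmv = 1.189 × 14.3 × 1.623×10⁸ = 2.760×10⁹ kg·m/s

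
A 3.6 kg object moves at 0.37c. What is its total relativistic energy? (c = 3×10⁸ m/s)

γ = 1/√(1 - 0.37²) = 1.0764
mc² = 3.6 × (3×10⁸)² = 3.240×10¹⁷ J
E = γmc² = 1.0764 × 3.240×10¹⁷ = 3.488×10¹⁷ J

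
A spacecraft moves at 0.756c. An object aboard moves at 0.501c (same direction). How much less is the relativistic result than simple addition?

Classical: u' + v = 0.501 + 0.756 = 1.257c
Relativistic: u = (0.501 + 0.756)/(1 + 0.378756) = 1.257/1.378756 = 0.9117c
Difference: 1.257 - 0.9117 = 0.3453c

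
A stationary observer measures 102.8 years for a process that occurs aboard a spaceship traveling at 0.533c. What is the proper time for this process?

Dilated time Δt = 102.8 years
γ = 1/√(1 - 0.533²) = 1.1819
Δt₀ = Δt/γ = 102.8/1.1819 = 86.98 years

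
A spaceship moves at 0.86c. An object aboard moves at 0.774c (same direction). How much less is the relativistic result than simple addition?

Classical: u' + v = 0.774 + 0.86 = 1.634c
Relativistic: u = (0.774 + 0.86)/(1 + 0.66564) = 1.634/1.66564 = 0.9810c
Difference: 1.634 - 0.9810 = 0.6530c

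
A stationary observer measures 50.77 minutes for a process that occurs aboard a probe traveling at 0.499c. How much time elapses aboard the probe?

Dilated time Δt = 50.77 minutes
γ = 1/√(1 - 0.499²) = 1.1539
Δt₀ = Δt/γ = 50.77/1.1539 = 44.00 minutes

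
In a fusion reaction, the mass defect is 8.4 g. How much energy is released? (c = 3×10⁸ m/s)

Convert mass defect: Δm = 8.4 g = 0.0084 kg
E = Δm·c² = 0.0084 × (3×10⁸)²
= 0.0084 × 9×10¹⁶ = 7.560×10¹⁴ J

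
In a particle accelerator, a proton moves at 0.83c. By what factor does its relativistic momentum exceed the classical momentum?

p_rel = γmv, p_class = mv
Ratio = γ = 1/√(1 - 0.83²)
= 1/√(0.3111) = 1.793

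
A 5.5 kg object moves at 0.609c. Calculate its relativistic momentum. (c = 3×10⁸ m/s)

γ = 1/√(1 - 0.609²) = 1.261
v = 0.609 × 3×10⁸ = 1.827×10⁸ m/s
p = γmv = 1.261 × 5.5 × 1.827×10⁸ = 1.267×10⁹ kg·m/s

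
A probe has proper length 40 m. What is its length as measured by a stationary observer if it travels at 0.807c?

Proper length L₀ = 40 m
γ = 1/√(1 - 0.807²) = 1.6933
L = L₀/γ = 40/1.6933 = 23.62 m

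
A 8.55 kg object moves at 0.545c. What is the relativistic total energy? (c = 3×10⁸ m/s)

γ = 1/√(1 - 0.545²) = 1.1927
mc² = 8.55 × (3×10⁸)² = 7.695×10¹⁷ J
E = γmc² = 1.1927 × 7.695×10¹⁷ = 9.178×10¹⁷ J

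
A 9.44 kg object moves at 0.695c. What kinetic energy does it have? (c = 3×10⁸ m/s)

γ = 1/√(1 - 0.695²) = 1.3908
γ - 1 = 0.3908
KE = (γ-1)mc² = 0.3908 × 9.44 × (3×10⁸)² = 3.320×10¹⁷ J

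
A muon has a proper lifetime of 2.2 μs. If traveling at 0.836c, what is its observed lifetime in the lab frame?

Proper lifetime τ₀ = 2.2 μs
γ = 1/√(1 - 0.836²) = 1.8224
τ = γτ₀ = 1.8224 × 2.2 μs = 4.009 μs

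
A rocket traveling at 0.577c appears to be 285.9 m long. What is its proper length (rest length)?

Contracted length L = 285.9 m
γ = 1/√(1 - 0.577²) = 1.22437
L₀ = γL = 1.22437 × 285.9 = 350.0 m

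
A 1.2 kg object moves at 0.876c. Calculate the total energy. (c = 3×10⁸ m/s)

γ = 1/√(1 - 0.876²) = 2.073
mc² = 1.2 × (3×10⁸)² = 1.080×10¹⁷ J
E = γmc² = 2.073 × 1.080×10¹⁷ = 2.239×10¹⁷ J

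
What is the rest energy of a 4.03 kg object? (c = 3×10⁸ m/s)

c² = (3×10⁸)² = 9.000×10¹⁶ m²/s²
E₀ = mc² = 4.03 × 9.000×10¹⁶ = 3.627×10¹⁷ J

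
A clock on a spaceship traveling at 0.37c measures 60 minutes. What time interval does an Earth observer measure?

Proper time Δt₀ = 60 minutes
γ = 1/√(1 - 0.37²) = 1.0764
Δt = γΔt₀ = 1.0764 × 60 = 64.58 minutes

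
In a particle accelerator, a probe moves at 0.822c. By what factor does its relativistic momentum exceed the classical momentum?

p_rel = γmv, p_class = mv
Ratio = γ = 1/√(1 - 0.822²)
= 1/√(0.324316) = 1.756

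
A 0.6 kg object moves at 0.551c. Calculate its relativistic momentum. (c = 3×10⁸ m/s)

γ = 1/√(1 - 0.551²) = 1.198
v = 0.551 × 3×10⁸ = 1.653×10⁸ m/s
p = γmv = 1.198 × 0.6 × 1.653×10⁸ = 1.188×10⁸ kg·m/s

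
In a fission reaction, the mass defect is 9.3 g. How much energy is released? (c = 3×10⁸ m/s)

Convert mass defect: Δm = 9.3 g = 0.0093 kg
E = Δm·c² = 0.0093 × (3×10⁸)²
= 0.0093 × 9×10¹⁶ = 8.370×10¹⁴ J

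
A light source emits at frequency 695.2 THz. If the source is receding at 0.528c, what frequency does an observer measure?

β = v/c = 0.528
(1-β)/(1+β) = 0.472/1.528 = 0.3089
Doppler factor = √(0.3089) = 0.5558
f_obs = 695.2 × 0.5558 = 386.4 THz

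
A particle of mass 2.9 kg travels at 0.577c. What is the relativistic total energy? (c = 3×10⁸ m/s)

γ = 1/√(1 - 0.577²) = 1.2244
mc² = 2.9 × (3×10⁸)² = 2.610×10¹⁷ J
E = γmc² = 1.2244 × 2.610×10¹⁷ = 3.196×10¹⁷ J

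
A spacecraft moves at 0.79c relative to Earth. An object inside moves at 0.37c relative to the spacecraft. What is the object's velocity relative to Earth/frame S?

u = (u' + v)/(1 + u'v/c²)
Numerator: 0.37 + 0.79 = 1.16
Denominator: 1 + 0.2923 = 1.2923
u = 1.16/1.2923 = 0.8976c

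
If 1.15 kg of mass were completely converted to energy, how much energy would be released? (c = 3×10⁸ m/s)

Using E = mc²:
c² = (3×10⁸)² = 9×10¹⁶ m²/s²
E = 1.15 × 9×10¹⁶ = 1.035×10¹⁷ J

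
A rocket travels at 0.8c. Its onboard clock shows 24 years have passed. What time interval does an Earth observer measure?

Proper time Δt₀ = 24 years
γ = 1/√(1 - 0.8²) = 1.6667
Δt = γΔt₀ = 1.6667 × 24 = 40.00 years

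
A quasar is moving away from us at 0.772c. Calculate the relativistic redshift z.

β = 0.772
(1+β)/(1-β) = 1.772/0.228 = 7.772
√(7.772) = 2.788
z = 2.788 - 1 = 1.788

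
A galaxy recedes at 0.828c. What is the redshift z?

β = 0.828
(1+β)/(1-β) = 1.828/0.172 = 10.63
√(10.63) = 3.260
z = 3.260 - 1 = 2.260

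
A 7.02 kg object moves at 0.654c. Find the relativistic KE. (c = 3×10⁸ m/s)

γ = 1/√(1 - 0.654²) = 1.3219
γ - 1 = 0.3219
KE = (γ-1)mc² = 0.3219 × 7.02 × (3×10⁸)² = 2.034×10¹⁷ J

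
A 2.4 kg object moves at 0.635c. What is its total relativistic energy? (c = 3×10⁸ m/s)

γ = 1/√(1 - 0.635²) = 1.2945
mc² = 2.4 × (3×10⁸)² = 2.160×10¹⁷ J
E = γmc² = 1.2945 × 2.160×10¹⁷ = 2.796×10¹⁷ J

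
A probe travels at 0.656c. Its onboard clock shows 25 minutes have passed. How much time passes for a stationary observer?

Proper time Δt₀ = 25 minutes
γ = 1/√(1 - 0.656²) = 1.3249
Δt = γΔt₀ = 1.3249 × 25 = 33.12 minutes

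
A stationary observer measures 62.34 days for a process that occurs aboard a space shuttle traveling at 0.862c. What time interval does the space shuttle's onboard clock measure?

Dilated time Δt = 62.34 days
γ = 1/√(1 - 0.862²) = 1.973
Δt₀ = Δt/γ = 62.34/1.973 = 31.60 days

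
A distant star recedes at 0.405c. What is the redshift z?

β = 0.405
(1+β)/(1-β) = 1.405/0.595 = 2.3613
√(2.3613) = 1.5367
z = 1.5367 - 1 = 0.5367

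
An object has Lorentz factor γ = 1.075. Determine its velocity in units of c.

From γ = 1/√(1 - v²/c²):
1/γ² = 1/1.075² = 0.8653
v²/c² = 1 - 0.8653 = 0.1347
v/c = √(0.1347) = 0.3670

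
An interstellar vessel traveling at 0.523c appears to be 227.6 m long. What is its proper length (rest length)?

Contracted length L = 227.6 m
γ = 1/√(1 - 0.523²) = 1.173
L₀ = γL = 1.173 × 227.6 = 267.0 m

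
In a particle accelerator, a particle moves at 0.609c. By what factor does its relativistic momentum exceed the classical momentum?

p_rel = γmv, p_class = mv
Ratio = γ = 1/√(1 - 0.609²)
= 1/√(0.629119) = 1.261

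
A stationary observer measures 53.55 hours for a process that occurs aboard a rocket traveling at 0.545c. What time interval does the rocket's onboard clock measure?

Dilated time Δt = 53.55 hours
γ = 1/√(1 - 0.545²) = 1.1927
Δt₀ = Δt/γ = 53.55/1.1927 = 44.90 hours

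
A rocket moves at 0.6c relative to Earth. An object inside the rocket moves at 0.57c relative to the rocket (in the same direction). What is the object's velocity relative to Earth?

u = (u' + v)/(1 + u'v/c²)
Numerator: 0.57 + 0.6 = 1.17
Denominator: 1 + 0.342 = 1.342
u = 1.17/1.342 = 0.8718c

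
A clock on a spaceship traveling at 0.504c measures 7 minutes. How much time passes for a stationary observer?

Proper time Δt₀ = 7 minutes
γ = 1/√(1 - 0.504²) = 1.1578
Δt = γΔt₀ = 1.1578 × 7 = 8.105 minutes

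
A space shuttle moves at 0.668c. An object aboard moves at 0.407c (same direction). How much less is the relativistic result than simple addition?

Classical: u' + v = 0.407 + 0.668 = 1.075c
Relativistic: u = (0.407 + 0.668)/(1 + 0.271876) = 1.075/1.271876 = 0.8452c
Difference: 1.075 - 0.8452 = 0.2298c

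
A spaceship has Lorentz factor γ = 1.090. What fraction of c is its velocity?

From γ = 1/√(1 - v²/c²):
1/γ² = 1/1.090² = 0.8417
v²/c² = 1 - 0.8417 = 0.1583
v/c = √(0.1583) = 0.3979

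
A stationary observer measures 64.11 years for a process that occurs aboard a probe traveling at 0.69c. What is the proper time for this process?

Dilated time Δt = 64.11 years
γ = 1/√(1 - 0.69²) = 1.3816
Δt₀ = Δt/γ = 64.11/1.3816 = 46.40 years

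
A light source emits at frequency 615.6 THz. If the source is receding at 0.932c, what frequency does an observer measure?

β = v/c = 0.932
(1-β)/(1+β) = 0.068/1.932 = 0.03520
Doppler factor = √(0.03520) = 0.1876
f_obs = 615.6 × 0.1876 = 115.5 THz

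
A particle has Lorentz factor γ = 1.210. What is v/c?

From γ = 1/√(1 - v²/c²):
1/γ² = 1/1.210² = 0.6830
v²/c² = 1 - 0.6830 = 0.3170
v/c = √(0.3170) = 0.5630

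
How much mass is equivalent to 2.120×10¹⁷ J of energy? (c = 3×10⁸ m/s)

From E = mc², we get m = E/c²
c² = (3×10⁸)² = 9×10¹⁶ m²/s²
m = 2.120×10¹⁷ / 9×10¹⁶ = 2.356 kg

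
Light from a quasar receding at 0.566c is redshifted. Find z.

β = 0.566
(1+β)/(1-β) = 1.566/0.434 = 3.6083
√(3.6083) = 1.8996
z = 1.8996 - 1 = 0.8996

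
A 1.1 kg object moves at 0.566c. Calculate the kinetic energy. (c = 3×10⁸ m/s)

γ = 1/√(1 - 0.566²) = 1.213
γ - 1 = 0.2130
KE = (γ-1)mc² = 0.2130 × 1.1 × (3×10⁸)² = 2.109×10¹⁶ J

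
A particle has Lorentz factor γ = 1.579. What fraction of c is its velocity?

From γ = 1/√(1 - v²/c²):
1/γ² = 1/1.579² = 0.4011
v²/c² = 1 - 0.4011 = 0.5989
v/c = √(0.5989) = 0.7739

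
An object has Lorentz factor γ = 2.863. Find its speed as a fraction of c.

From γ = 1/√(1 - v²/c²):
1/γ² = 1/2.863² = 0.1220
v²/c² = 1 - 0.1220 = 0.8780
v/c = √(0.8780) = 0.9370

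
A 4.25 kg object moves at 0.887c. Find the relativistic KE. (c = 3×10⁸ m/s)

γ = 1/√(1 - 0.887²) = 2.1656
γ - 1 = 1.1656
KE = (γ-1)mc² = 1.1656 × 4.25 × (3×10⁸)² = 4.458×10¹⁷ J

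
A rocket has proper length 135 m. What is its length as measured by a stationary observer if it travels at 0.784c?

Proper length L₀ = 135 m
γ = 1/√(1 - 0.784²) = 1.611
L = L₀/γ = 135/1.611 = 83.80 m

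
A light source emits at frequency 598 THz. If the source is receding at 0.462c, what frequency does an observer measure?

β = v/c = 0.462
(1-β)/(1+β) = 0.538/1.462 = 0.36799
Doppler factor = √(0.36799) = 0.60662
f_obs = 598 × 0.60662 = 362.8 THz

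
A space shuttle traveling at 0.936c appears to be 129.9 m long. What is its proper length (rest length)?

Contracted length L = 129.9 m
γ = 1/√(1 - 0.936²) = 2.841
L₀ = γL = 2.841 × 129.9 = 369.0 m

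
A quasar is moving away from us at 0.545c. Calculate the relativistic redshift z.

β = 0.545
(1+β)/(1-β) = 1.545/0.455 = 3.3956
√(3.3956) = 1.8427
z = 1.8427 - 1 = 0.8427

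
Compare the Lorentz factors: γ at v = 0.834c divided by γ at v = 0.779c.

γ₁ = 1/√(1 - 0.834²) = 1.812
γ₂ = 1/√(1 - 0.779²) = 1.595
γ₁/γ₂ = 1.812/1.595 = 1.136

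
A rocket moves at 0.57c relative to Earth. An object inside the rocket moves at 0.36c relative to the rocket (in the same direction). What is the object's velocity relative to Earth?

u = (u' + v)/(1 + u'v/c²)
Numerator: 0.36 + 0.57 = 0.93
Denominator: 1 + 0.2052 = 1.2052
u = 0.93/1.2052 = 0.7717c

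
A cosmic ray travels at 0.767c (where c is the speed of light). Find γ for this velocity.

v/c = 0.767, so (v/c)² = 0.588289
1 - (v/c)² = 0.411711
γ = 1/√(0.411711) = 1.558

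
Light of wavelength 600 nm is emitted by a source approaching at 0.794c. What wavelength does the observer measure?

β = 0.794
Wavelength Doppler factor = √(0.206/1.794) = √(0.11483) = 0.3389
λ_obs = 600 × 0.3389 = 203.3 nm (blueshift)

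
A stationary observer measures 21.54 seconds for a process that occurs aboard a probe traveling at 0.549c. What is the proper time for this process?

Dilated time Δt = 21.54 seconds
γ = 1/√(1 - 0.549²) = 1.1964
Δt₀ = Δt/γ = 21.54/1.1964 = 18.00 seconds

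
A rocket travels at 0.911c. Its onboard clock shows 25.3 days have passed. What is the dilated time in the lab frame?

Proper time Δt₀ = 25.3 days
γ = 1/√(1 - 0.911²) = 2.425
Δt = γΔt₀ = 2.425 × 25.3 = 61.35 days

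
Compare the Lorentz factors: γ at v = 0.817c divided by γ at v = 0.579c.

γ₁ = 1/√(1 - 0.817²) = 1.7342
γ₂ = 1/√(1 - 0.579²) = 1.2265
γ₁/γ₂ = 1.7342/1.2265 = 1.414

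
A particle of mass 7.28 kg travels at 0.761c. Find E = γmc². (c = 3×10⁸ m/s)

γ = 1/√(1 - 0.761²) = 1.541
mc² = 7.28 × (3×10⁸)² = 6.552×10¹⁷ J
E = γmc² = 1.541 × 6.552×10¹⁷ = 1.010×10¹⁸ J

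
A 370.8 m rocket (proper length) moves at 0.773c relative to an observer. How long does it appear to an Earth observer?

Proper length L₀ = 370.8 m
γ = 1/√(1 - 0.773²) = 1.5763
L = L₀/γ = 370.8/1.5763 = 235.2 m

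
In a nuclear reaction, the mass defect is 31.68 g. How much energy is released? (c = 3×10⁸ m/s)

Convert mass defect: Δm = 31.68 g = 0.03168 kg
E = Δm·c² = 0.03168 × (3×10⁸)²
= 0.03168 × 9×10¹⁶ = 2.851×10¹⁵ J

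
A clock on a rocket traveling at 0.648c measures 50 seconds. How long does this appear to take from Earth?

Proper time Δt₀ = 50 seconds
γ = 1/√(1 - 0.648²) = 1.313
Δt = γΔt₀ = 1.313 × 50 = 65.65 seconds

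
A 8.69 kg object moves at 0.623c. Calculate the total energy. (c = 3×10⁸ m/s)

γ = 1/√(1 - 0.623²) = 1.2784
mc² = 8.69 × (3×10⁸)² = 7.821×10¹⁷ J
E = γmc² = 1.2784 × 7.821×10¹⁷ = 9.998×10¹⁷ J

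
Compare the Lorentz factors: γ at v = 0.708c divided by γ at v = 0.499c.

γ₁ = 1/√(1 - 0.708²) = 1.416
γ₂ = 1/√(1 - 0.499²) = 1.154
γ₁/γ₂ = 1.416/1.154 = 1.227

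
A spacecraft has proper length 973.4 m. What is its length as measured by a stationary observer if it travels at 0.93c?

Proper length L₀ = 973.4 m
γ = 1/√(1 - 0.93²) = 2.7206
L = L₀/γ = 973.4/2.7206 = 357.8 m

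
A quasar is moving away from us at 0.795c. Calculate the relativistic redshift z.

β = 0.795
(1+β)/(1-β) = 1.795/0.205 = 8.756
√(8.756) = 2.959
z = 2.959 - 1 = 1.959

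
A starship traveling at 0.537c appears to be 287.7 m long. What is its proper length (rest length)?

Contracted length L = 287.7 m
γ = 1/√(1 - 0.537²) = 1.1854
L₀ = γL = 1.1854 × 287.7 = 341.0 m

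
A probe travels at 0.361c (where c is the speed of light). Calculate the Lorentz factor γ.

v/c = 0.361, so (v/c)² = 0.130321
1 - (v/c)² = 0.869679
γ = 1/√(0.869679) = 1.072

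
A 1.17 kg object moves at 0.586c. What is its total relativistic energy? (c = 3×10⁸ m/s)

γ = 1/√(1 - 0.586²) = 1.2341
mc² = 1.17 × (3×10⁸)² = 1.053×10¹⁷ J
E = γmc² = 1.2341 × 1.053×10¹⁷ = 1.300×10¹⁷ J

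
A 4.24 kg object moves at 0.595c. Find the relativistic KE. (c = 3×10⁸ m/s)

γ = 1/√(1 - 0.595²) = 1.2442
γ - 1 = 0.2442
KE = (γ-1)mc² = 0.2442 × 4.24 × (3×10⁸)² = 9.319×10¹⁶ J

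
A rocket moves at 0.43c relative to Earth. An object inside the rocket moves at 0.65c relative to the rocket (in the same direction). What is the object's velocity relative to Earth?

u = (u' + v)/(1 + u'v/c²)
Numerator: 0.65 + 0.43 = 1.08
Denominator: 1 + 0.2795 = 1.2795
u = 1.08/1.2795 = 0.8441c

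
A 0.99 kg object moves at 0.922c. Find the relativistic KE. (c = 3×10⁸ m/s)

γ = 1/√(1 - 0.922²) = 2.583
γ - 1 = 1.583
KE = (γ-1)mc² = 1.583 × 0.99 × (3×10⁸)² = 1.410×10¹⁷ J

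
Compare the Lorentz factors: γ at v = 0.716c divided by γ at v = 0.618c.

γ₁ = 1/√(1 - 0.716²) = 1.432
γ₂ = 1/√(1 - 0.618²) = 1.272
γ₁/γ₂ = 1.432/1.272 = 1.126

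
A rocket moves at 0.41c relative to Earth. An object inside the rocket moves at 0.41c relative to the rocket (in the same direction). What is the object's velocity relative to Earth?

u = (u' + v)/(1 + u'v/c²)
Numerator: 0.41 + 0.41 = 0.82
Denominator: 1 + 0.1681 = 1.1681
u = 0.82/1.1681 = 0.7020c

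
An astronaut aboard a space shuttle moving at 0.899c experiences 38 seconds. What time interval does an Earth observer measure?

Proper time Δt₀ = 38 seconds
γ = 1/√(1 - 0.899²) = 2.2834
Δt = γΔt₀ = 2.2834 × 38 = 86.77 seconds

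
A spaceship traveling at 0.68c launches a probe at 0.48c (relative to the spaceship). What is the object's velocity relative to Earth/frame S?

u = (u' + v)/(1 + u'v/c²)
Numerator: 0.48 + 0.68 = 1.16
Denominator: 1 + 0.3264 = 1.3264
u = 1.16/1.3264 = 0.8745c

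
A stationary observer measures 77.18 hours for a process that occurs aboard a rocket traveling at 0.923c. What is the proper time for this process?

Dilated time Δt = 77.18 hours
γ = 1/√(1 - 0.923²) = 2.599
Δt₀ = Δt/γ = 77.18/2.599 = 29.70 hours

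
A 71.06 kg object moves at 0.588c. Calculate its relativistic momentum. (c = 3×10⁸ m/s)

γ = 1/√(1 - 0.588²) = 1.2363
v = 0.588 × 3×10⁸ = 1.764×10⁸ m/s
p = γmv = 1.2363 × 71.06 × 1.764×10⁸ = 1.550×10¹⁰ kg·m/s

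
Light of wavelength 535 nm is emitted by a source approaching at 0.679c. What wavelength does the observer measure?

β = 0.679
Wavelength Doppler factor = √(0.321/1.679) = √(0.191185) = 0.4372
λ_obs = 535 × 0.4372 = 233.9 nm (blueshift)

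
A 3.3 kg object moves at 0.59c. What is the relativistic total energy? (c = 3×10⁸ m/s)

γ = 1/√(1 - 0.59²) = 1.2385
mc² = 3.3 × (3×10⁸)² = 2.970×10¹⁷ J
E = γmc² = 1.2385 × 2.970×10¹⁷ = 3.678×10¹⁷ J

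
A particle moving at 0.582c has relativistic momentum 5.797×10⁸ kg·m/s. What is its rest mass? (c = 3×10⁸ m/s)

γ = 1/√(1 - 0.582²) = 1.2297
v = 0.582 × 3×10⁸ = 1.746×10⁸ m/s
m = p/(γv) = 5.797×10⁸/(1.2297 × 1.746×10⁸) = 2.700 kg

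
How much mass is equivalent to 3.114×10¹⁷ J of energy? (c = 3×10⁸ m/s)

From E = mc², we get m = E/c²
c² = (3×10⁸)² = 9×10¹⁶ m²/s²
m = 3.114×10¹⁷ / 9×10¹⁶ = 3.460 kg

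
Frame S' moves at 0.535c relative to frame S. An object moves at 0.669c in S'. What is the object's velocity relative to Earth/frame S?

u = (u' + v)/(1 + u'v/c²)
Numerator: 0.669 + 0.535 = 1.204
Denominator: 1 + 0.357915 = 1.357915
u = 1.204/1.357915 = 0.8867c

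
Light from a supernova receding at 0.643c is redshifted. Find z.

β = 0.643
(1+β)/(1-β) = 1.643/0.357 = 4.602
√(4.602) = 2.145
z = 2.145 - 1 = 1.145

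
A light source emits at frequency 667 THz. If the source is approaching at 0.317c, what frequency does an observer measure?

β = v/c = 0.317
(1+β)/(1-β) = 1.317/0.683 = 1.9283
Doppler factor = √(1.9283) = 1.3886
f_obs = 667 × 1.3886 = 926.2 THz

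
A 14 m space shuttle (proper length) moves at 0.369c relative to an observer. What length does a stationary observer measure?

Proper length L₀ = 14 m
γ = 1/√(1 - 0.369²) = 1.076
L = L₀/γ = 14/1.076 = 13.01 m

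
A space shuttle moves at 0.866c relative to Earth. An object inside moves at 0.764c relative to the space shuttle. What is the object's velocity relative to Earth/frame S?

u = (u' + v)/(1 + u'v/c²)
Numerator: 0.764 + 0.866 = 1.63
Denominator: 1 + 0.661624 = 1.661624
u = 1.63/1.661624 = 0.9810c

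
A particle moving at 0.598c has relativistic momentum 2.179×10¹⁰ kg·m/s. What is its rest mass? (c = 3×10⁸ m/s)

γ = 1/√(1 - 0.598²) = 1.2477
v = 0.598 × 3×10⁸ = 1.794×10⁸ m/s
m = p/(γv) = 2.179×10¹⁰/(1.2477 × 1.794×10⁸) = 97.35 kg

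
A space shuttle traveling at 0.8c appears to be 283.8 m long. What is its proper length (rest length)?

Contracted length L = 283.8 m
γ = 1/√(1 - 0.8²) = 1.6667
L₀ = γL = 1.6667 × 283.8 = 473.0 m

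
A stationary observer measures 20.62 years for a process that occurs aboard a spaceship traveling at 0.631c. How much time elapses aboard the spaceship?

Dilated time Δt = 20.62 years
γ = 1/√(1 - 0.631²) = 1.289
Δt₀ = Δt/γ = 20.62/1.289 = 16.00 years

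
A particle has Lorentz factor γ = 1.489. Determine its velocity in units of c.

From γ = 1/√(1 - v²/c²):
1/γ² = 1/1.489² = 0.4510
v²/c² = 1 - 0.4510 = 0.5490
v/c = √(0.5490) = 0.7409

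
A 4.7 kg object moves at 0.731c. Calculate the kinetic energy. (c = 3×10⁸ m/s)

γ = 1/√(1 - 0.731²) = 1.4655
γ - 1 = 0.4655
KE = (γ-1)mc² = 0.4655 × 4.7 × (3×10⁸)² = 1.969×10¹⁷ J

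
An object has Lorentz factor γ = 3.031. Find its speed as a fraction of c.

From γ = 1/√(1 - v²/c²):
1/γ² = 1/3.031² = 0.1088
v²/c² = 1 - 0.1088 = 0.8912
v/c = √(0.8912) = 0.9440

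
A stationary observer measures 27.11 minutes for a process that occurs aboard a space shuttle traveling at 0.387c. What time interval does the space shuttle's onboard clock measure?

Dilated time Δt = 27.11 minutes
γ = 1/√(1 - 0.387²) = 1.0845
Δt₀ = Δt/γ = 27.11/1.0845 = 25.00 minutes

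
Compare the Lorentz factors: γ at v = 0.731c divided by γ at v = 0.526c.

γ₁ = 1/√(1 - 0.731²) = 1.465
γ₂ = 1/√(1 - 0.526²) = 1.176
γ₁/γ₂ = 1.465/1.176 = 1.246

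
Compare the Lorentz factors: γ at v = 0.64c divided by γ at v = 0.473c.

γ₁ = 1/√(1 - 0.64²) = 1.3014
γ₂ = 1/√(1 - 0.473²) = 1.1350
γ₁/γ₂ = 1.3014/1.1350 = 1.147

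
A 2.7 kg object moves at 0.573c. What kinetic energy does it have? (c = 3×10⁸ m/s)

γ = 1/√(1 - 0.573²) = 1.22017
γ - 1 = 0.22017
KE = (γ-1)mc² = 0.22017 × 2.7 × (3×10⁸)² = 5.350×10¹⁶ J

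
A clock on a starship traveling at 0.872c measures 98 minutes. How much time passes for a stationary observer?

Proper time Δt₀ = 98 minutes
γ = 1/√(1 - 0.872²) = 2.043
Δt = γΔt₀ = 2.043 × 98 = 200.2 minutes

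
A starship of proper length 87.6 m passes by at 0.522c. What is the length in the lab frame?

Proper length L₀ = 87.6 m
γ = 1/√(1 - 0.522²) = 1.1724
L = L₀/γ = 87.6/1.1724 = 74.72 m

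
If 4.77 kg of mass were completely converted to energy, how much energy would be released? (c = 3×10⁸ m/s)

Using E = mc²:
c² = (3×10⁸)² = 9×10¹⁶ m²/s²
E = 4.77 × 9×10¹⁶ = 4.293×10¹⁷ J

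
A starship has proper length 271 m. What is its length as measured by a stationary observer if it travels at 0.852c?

Proper length L₀ = 271 m
γ = 1/√(1 - 0.852²) = 1.910
L = L₀/γ = 271/1.910 = 141.9 m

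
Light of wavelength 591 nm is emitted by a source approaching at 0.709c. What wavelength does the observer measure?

β = 0.709
Wavelength Doppler factor = √(0.291/1.709) = √(0.170275) = 0.41264
λ_obs = 591 × 0.41264 = 243.9 nm (blueshift)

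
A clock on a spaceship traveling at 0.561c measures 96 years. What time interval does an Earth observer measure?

Proper time Δt₀ = 96 years
γ = 1/√(1 - 0.561²) = 1.208
Δt = γΔt₀ = 1.208 × 96 = 116.0 years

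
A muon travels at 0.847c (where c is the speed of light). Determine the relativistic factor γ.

v/c = 0.847, so (v/c)² = 0.717409
1 - (v/c)² = 0.282591
γ = 1/√(0.282591) = 1.881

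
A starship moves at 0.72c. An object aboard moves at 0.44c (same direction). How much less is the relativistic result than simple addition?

Classical: u' + v = 0.44 + 0.72 = 1.16c
Relativistic: u = (0.44 + 0.72)/(1 + 0.3168) = 1.16/1.3168 = 0.8809c
Difference: 1.16 - 0.8809 = 0.2791c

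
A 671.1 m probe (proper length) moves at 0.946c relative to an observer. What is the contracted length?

Proper length L₀ = 671.1 m
γ = 1/√(1 - 0.946²) = 3.085
L = L₀/γ = 671.1/3.085 = 217.5 m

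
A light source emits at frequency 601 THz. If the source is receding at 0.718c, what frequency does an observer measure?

β = v/c = 0.718
(1-β)/(1+β) = 0.282/1.718 = 0.1641
Doppler factor = √(0.1641) = 0.4051
f_obs = 601 × 0.4051 = 243.5 THz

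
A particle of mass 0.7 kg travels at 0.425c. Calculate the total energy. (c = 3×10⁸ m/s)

γ = 1/√(1 - 0.425²) = 1.1047
mc² = 0.7 × (3×10⁸)² = 6.300×10¹⁶ J
E = γmc² = 1.1047 × 6.300×10¹⁶ = 6.960×10¹⁶ J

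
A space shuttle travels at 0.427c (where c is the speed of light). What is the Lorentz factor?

v/c = 0.427, so (v/c)² = 0.182329
1 - (v/c)² = 0.817671
γ = 1/√(0.817671) = 1.106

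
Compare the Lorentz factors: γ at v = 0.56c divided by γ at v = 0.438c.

γ₁ = 1/√(1 - 0.56²) = 1.207
γ₂ = 1/√(1 - 0.438²) = 1.112
γ₁/γ₂ = 1.207/1.112 = 1.085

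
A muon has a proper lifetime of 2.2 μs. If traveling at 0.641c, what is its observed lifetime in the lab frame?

Proper lifetime τ₀ = 2.2 μs
γ = 1/√(1 - 0.641²) = 1.3029
τ = γτ₀ = 1.3029 × 2.2 μs = 2.866 μs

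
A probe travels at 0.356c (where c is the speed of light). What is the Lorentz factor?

v/c = 0.356, so (v/c)² = 0.126736
1 - (v/c)² = 0.873264
γ = 1/√(0.873264) = 1.070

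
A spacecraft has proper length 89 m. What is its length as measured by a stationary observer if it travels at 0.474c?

Proper length L₀ = 89 m
γ = 1/√(1 - 0.474²) = 1.1357
L = L₀/γ = 89/1.1357 = 78.37 m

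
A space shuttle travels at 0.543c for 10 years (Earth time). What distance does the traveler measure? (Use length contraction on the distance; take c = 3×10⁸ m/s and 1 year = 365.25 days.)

Earth distance: d = v × t = 0.543c × 10 yr = 5.141×10¹⁶ m
γ = 1.191
d' = d/γ = 5.141×10¹⁶/1.191 = 4.317×10¹⁶ m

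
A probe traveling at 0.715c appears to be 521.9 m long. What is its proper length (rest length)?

Contracted length L = 521.9 m
γ = 1/√(1 - 0.715²) = 1.4304
L₀ = γL = 1.4304 × 521.9 = 746.5 m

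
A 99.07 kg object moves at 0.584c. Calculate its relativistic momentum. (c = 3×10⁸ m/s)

γ = 1/√(1 - 0.584²) = 1.232
v = 0.584 × 3×10⁸ = 1.752×10⁸ m/s
p = γmv = 1.232 × 99.07 × 1.752×10⁸ = 2.138×10¹⁰ kg·m/s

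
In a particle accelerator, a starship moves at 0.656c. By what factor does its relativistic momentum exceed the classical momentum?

p_rel = γmv, p_class = mv
Ratio = γ = 1/√(1 - 0.656²)
= 1/√(0.569664) = 1.325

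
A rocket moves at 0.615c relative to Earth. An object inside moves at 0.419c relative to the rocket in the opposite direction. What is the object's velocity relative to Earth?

Object's velocity in rocket frame is u' = -0.419c
u = (u' + v)/(1 + u'v/c²) = (v - 0.419)/(1 - 0.419·v/c²)
Numerator: 0.615 - 0.419 = 0.196
Denominator: 1 - 0.257685 = 0.742315
u = 0.196/0.742315 = 0.2640c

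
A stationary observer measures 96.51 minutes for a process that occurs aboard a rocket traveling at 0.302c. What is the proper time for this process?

Dilated time Δt = 96.51 minutes
γ = 1/√(1 - 0.302²) = 1.049
Δt₀ = Δt/γ = 96.51/1.049 = 92.00 minutes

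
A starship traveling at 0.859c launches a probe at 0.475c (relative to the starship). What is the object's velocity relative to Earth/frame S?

u = (u' + v)/(1 + u'v/c²)
Numerator: 0.475 + 0.859 = 1.334
Denominator: 1 + 0.408025 = 1.408025
u = 1.334/1.408025 = 0.9474c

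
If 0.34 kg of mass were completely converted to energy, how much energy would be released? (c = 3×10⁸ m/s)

Using E = mc²:
c² = (3×10⁸)² = 9×10¹⁶ m²/s²
E = 0.34 × 9×10¹⁶ = 3.060×10¹⁶ J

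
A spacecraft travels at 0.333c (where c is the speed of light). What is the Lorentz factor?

v/c = 0.333, so (v/c)² = 0.110889
1 - (v/c)² = 0.889111
γ = 1/√(0.889111) = 1.061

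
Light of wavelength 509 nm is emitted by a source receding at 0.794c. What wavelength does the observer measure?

β = 0.794
Wavelength Doppler factor = √(1.794/0.206) = √(8.709) = 2.951
λ_obs = 509 × 2.951 = 1502 nm (redshift)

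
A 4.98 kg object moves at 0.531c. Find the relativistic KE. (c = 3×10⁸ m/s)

γ = 1/√(1 - 0.531²) = 1.18012
γ - 1 = 0.18012
KE = (γ-1)mc² = 0.18012 × 4.98 × (3×10⁸)² = 8.073×10¹⁶ J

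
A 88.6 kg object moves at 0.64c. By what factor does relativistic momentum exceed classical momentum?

p_rel = γmv, p_class = mv
Ratio = γ = 1/√(1 - 0.64²) = 1.301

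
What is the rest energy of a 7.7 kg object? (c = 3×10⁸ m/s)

c² = (3×10⁸)² = 9.000×10¹⁶ m²/s²
E₀ = mc² = 7.7 × 9.000×10¹⁶ = 6.930×10¹⁷ J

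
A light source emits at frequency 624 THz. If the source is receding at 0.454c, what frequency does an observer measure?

β = v/c = 0.454
(1-β)/(1+β) = 0.546/1.454 = 0.3755
Doppler factor = √(0.3755) = 0.6128
f_obs = 624 × 0.6128 = 382.4 THz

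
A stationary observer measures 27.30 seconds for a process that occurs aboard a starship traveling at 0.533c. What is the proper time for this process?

Dilated time Δt = 27.30 seconds
γ = 1/√(1 - 0.533²) = 1.182
Δt₀ = Δt/γ = 27.30/1.182 = 23.10 seconds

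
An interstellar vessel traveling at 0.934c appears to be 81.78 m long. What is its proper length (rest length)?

Contracted length L = 81.78 m
γ = 1/√(1 - 0.934²) = 2.799
L₀ = γL = 2.799 × 81.78 = 228.9 m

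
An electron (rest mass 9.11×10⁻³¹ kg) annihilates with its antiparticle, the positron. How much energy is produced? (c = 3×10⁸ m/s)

Both particles have the same rest mass, so total mass = 2m
E = 2m·c² = 2 × 9.11×10⁻³¹ × (3×10⁸)²
= 2 × 9.11×10⁻³¹ × 9×10¹⁶
= 1.640×10⁻¹³ J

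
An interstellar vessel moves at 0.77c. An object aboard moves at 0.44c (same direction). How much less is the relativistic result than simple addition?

Classical: u' + v = 0.44 + 0.77 = 1.21c
Relativistic: u = (0.44 + 0.77)/(1 + 0.3388) = 1.21/1.3388 = 0.9038c
Difference: 1.21 - 0.9038 = 0.3062c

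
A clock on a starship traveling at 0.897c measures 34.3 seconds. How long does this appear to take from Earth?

Proper time Δt₀ = 34.3 seconds
γ = 1/√(1 - 0.897²) = 2.2623
Δt = γΔt₀ = 2.2623 × 34.3 = 77.60 seconds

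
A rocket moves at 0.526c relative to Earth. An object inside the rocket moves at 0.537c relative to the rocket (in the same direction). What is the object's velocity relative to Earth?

u = (u' + v)/(1 + u'v/c²)
Numerator: 0.537 + 0.526 = 1.063
Denominator: 1 + 0.282462 = 1.282462
u = 1.063/1.282462 = 0.8289c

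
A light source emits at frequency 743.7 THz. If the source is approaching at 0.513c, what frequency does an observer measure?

β = v/c = 0.513
(1+β)/(1-β) = 1.513/0.487 = 3.107
Doppler factor = √(3.107) = 1.763
f_obs = 743.7 × 1.763 = 1311 THz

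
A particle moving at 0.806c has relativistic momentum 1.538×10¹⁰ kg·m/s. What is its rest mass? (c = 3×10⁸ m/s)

γ = 1/√(1 - 0.806²) = 1.6894
v = 0.806 × 3×10⁸ = 2.418×10⁸ m/s
m = p/(γv) = 1.538×10¹⁰/(1.6894 × 2.418×10⁸) = 37.65 kg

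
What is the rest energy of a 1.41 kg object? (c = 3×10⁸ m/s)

c² = (3×10⁸)² = 9.000×10¹⁶ m²/s²
E₀ = mc² = 1.41 × 9.000×10¹⁶ = 1.269×10¹⁷ J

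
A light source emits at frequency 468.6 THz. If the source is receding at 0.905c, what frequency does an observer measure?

β = v/c = 0.905
(1-β)/(1+β) = 0.095/1.905 = 0.04987
Doppler factor = √(0.04987) = 0.2233
f_obs = 468.6 × 0.2233 = 104.6 THz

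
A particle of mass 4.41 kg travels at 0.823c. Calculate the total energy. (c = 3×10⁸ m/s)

γ = 1/√(1 - 0.823²) = 1.7604
mc² = 4.41 × (3×10⁸)² = 3.969×10¹⁷ J
E = γmc² = 1.7604 × 3.969×10¹⁷ = 6.987×10¹⁷ J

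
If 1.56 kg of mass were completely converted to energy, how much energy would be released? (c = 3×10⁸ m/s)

Using E = mc²:
c² = (3×10⁸)² = 9×10¹⁶ m²/s²
E = 1.56 × 9×10¹⁶ = 1.404×10¹⁷ J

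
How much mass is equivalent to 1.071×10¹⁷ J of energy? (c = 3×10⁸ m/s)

From E = mc², we get m = E/c²
c² = (3×10⁸)² = 9×10¹⁶ m²/s²
m = 1.071×10¹⁷ / 9×10¹⁶ = 1.190 kg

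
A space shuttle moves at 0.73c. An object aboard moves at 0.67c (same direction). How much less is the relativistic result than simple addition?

Classical: u' + v = 0.67 + 0.73 = 1.4c
Relativistic: u = (0.67 + 0.73)/(1 + 0.4891) = 1.4/1.4891 = 0.9402c
Difference: 1.4 - 0.9402 = 0.4598c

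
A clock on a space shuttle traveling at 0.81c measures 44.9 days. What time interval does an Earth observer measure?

Proper time Δt₀ = 44.9 days
γ = 1/√(1 - 0.81²) = 1.7052
Δt = γΔt₀ = 1.7052 × 44.9 = 76.56 days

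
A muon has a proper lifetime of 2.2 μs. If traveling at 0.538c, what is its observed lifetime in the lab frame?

Proper lifetime τ₀ = 2.2 μs
γ = 1/√(1 - 0.538²) = 1.1863
τ = γτ₀ = 1.1863 × 2.2 μs = 2.610 μs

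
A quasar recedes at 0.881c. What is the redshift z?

β = 0.881
(1+β)/(1-β) = 1.881/0.119 = 15.81
√(15.81) = 3.976
z = 3.976 - 1 = 2.976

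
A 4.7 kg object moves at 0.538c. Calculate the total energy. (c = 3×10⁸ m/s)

γ = 1/√(1 - 0.538²) = 1.1863
mc² = 4.7 × (3×10⁸)² = 4.230×10¹⁷ J
E = γmc² = 1.1863 × 4.230×10¹⁷ = 5.018×10¹⁷ J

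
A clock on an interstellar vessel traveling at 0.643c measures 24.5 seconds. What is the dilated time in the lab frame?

Proper time Δt₀ = 24.5 seconds
γ = 1/√(1 - 0.643²) = 1.3057
Δt = γΔt₀ = 1.3057 × 24.5 = 31.99 seconds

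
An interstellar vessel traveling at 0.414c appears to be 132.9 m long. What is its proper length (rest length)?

Contracted length L = 132.9 m
γ = 1/√(1 - 0.414²) = 1.0986
L₀ = γL = 1.0986 × 132.9 = 146.0 m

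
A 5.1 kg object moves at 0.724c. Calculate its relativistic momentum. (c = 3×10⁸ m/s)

γ = 1/√(1 - 0.724²) = 1.450
v = 0.724 × 3×10⁸ = 2.172×10⁸ m/s
p = γmv = 1.450 × 5.1 × 2.172×10⁸ = 1.606×10⁹ kg·m/s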